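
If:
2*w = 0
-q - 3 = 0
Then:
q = -3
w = 0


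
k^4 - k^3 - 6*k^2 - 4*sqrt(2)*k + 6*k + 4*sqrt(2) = (k - 1)*(k - 2*sqrt(2))*(k + sqrt(2))^2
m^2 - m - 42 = (m - 7)*(m + 6)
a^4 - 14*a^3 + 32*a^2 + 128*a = a*(a - 8)^2*(a + 2)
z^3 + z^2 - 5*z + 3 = (z - 1)^2*(z + 3)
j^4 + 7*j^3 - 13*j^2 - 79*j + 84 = (j - 3)*(j - 1)*(j + 4)*(j + 7)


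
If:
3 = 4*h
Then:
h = 3/4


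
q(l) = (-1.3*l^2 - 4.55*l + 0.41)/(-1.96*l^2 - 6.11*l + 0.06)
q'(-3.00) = -19.37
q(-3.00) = 3.15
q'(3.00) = -0.00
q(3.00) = 0.69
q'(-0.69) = 0.07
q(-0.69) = 0.88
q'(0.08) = 12.02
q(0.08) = -0.09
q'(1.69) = 0.01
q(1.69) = 0.69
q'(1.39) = 0.02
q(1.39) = 0.69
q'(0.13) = 4.08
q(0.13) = 0.27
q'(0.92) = 0.05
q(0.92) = 0.68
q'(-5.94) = -0.04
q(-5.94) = 0.56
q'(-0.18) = 1.61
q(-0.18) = 1.08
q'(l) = (-2.6*l - 4.55)/(-1.96*l^2 - 6.11*l + 0.06) + (3.92*l + 6.11)*(-1.3*l^2 - 4.55*l + 0.41)/(-1.96*l^2 - 6.11*l + 0.06)^2 = (-0.974999999999998*l^2 + 1.4512*l + 2.2321)/(3.8416*l^4 + 23.9512*l^3 + 37.0969*l^2 - 0.7332*l + 0.0036)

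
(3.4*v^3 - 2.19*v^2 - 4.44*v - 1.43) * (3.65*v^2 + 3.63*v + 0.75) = 12.41*v^5 + 4.3485*v^4 - 21.6057*v^3 - 22.9792*v^2 - 8.5209*v - 1.0725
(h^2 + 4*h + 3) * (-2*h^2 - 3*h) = -2*h^4 - 11*h^3 - 18*h^2 - 9*h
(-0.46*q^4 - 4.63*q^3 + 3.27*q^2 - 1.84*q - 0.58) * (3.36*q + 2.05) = -1.5456*q^5 - 16.4998*q^4 + 1.4957*q^3 + 0.521099999999999*q^2 - 5.7208*q - 1.189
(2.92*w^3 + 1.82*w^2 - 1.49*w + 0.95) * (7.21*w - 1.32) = 21.0532*w^4 + 9.2678*w^3 - 13.1453*w^2 + 8.8163*w - 1.254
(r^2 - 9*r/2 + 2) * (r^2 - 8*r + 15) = r^4 - 25*r^3/2 + 53*r^2 - 167*r/2 + 30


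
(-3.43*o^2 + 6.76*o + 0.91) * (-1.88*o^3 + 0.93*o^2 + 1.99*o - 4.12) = 6.4484*o^5 - 15.8987*o^4 - 2.2497*o^3 + 28.4303*o^2 - 26.0403*o - 3.7492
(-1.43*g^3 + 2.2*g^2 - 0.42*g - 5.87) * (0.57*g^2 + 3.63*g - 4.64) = -0.8151*g^5 - 3.9369*g^4 + 14.3818*g^3 - 15.0785*g^2 - 19.3593*g + 27.2368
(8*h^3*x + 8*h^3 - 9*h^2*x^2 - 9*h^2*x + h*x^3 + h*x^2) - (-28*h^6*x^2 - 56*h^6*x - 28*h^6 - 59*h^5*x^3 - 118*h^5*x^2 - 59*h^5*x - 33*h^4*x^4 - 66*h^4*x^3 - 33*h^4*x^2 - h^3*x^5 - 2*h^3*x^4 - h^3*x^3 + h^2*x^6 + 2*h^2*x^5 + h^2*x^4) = 28*h^6*x^2 + 56*h^6*x + 28*h^6 + 59*h^5*x^3 + 118*h^5*x^2 + 59*h^5*x + 33*h^4*x^4 + 66*h^4*x^3 + 33*h^4*x^2 + h^3*x^5 + 2*h^3*x^4 + h^3*x^3 + 8*h^3*x + 8*h^3 - h^2*x^6 - 2*h^2*x^5 - h^2*x^4 - 9*h^2*x^2 - 9*h^2*x + h*x^3 + h*x^2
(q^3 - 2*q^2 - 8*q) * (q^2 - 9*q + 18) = q^5 - 11*q^4 + 28*q^3 + 36*q^2 - 144*q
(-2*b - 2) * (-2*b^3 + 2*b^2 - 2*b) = 4*b^4 + 4*b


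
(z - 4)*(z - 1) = z^2 - 5*z + 4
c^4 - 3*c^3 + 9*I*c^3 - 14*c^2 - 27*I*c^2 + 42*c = c*(c - 3)*(c + 2*I)*(c + 7*I)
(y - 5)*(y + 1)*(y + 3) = y^3 - y^2 - 17*y - 15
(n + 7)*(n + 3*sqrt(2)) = n^2 + 3*sqrt(2)*n + 7*n + 21*sqrt(2)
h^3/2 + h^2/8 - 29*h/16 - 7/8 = (h/2 + 1/4)*(h - 2)*(h + 7/4)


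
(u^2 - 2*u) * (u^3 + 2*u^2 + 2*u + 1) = u^5 - 2*u^3 - 3*u^2 - 2*u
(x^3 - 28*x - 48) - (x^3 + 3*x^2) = -3*x^2 - 28*x - 48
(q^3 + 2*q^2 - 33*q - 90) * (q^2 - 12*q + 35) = q^5 - 10*q^4 - 22*q^3 + 376*q^2 - 75*q - 3150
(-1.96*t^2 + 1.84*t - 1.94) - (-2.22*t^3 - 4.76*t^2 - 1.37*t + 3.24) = 2.22*t^3 + 2.8*t^2 + 3.21*t - 5.18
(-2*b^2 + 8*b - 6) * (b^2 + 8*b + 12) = -2*b^4 - 8*b^3 + 34*b^2 + 48*b - 72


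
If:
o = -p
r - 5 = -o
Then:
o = 5 - r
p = r - 5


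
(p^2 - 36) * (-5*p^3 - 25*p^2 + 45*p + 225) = -5*p^5 - 25*p^4 + 225*p^3 + 1125*p^2 - 1620*p - 8100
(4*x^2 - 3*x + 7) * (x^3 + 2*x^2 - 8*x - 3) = 4*x^5 + 5*x^4 - 31*x^3 + 26*x^2 - 47*x - 21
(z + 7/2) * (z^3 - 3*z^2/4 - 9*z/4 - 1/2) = z^4 + 11*z^3/4 - 39*z^2/8 - 67*z/8 - 7/4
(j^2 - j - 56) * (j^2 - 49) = j^4 - j^3 - 105*j^2 + 49*j + 2744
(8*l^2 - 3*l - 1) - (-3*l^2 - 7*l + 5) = 11*l^2 + 4*l - 6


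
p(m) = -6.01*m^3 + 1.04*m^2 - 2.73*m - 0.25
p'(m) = -18.03*m^2 + 2.08*m - 2.73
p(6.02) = -1290.18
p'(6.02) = -643.62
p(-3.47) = 272.85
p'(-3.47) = -227.05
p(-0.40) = 1.39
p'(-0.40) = -6.45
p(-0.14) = 0.17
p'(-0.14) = -3.37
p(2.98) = -158.20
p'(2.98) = -156.65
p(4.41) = -507.52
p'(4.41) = -344.21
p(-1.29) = 17.90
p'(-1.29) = -35.42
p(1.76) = -34.60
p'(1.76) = -54.92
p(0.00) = -0.25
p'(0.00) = -2.73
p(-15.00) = 20558.45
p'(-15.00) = -4090.68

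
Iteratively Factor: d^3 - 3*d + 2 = (d + 2)*(d^2 - 2*d + 1) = (d - 1)*(d + 2)*(d - 1)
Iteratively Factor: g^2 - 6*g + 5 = (g - 5)*(g - 1)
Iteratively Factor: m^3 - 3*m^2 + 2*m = (m - 1)*(m^2 - 2*m) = (m - 2)*(m - 1)*(m)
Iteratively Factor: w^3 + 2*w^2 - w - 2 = (w - 1)*(w^2 + 3*w + 2) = (w - 1)*(w + 2)*(w + 1)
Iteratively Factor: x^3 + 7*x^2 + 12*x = (x + 4)*(x^2 + 3*x) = (x + 3)*(x + 4)*(x)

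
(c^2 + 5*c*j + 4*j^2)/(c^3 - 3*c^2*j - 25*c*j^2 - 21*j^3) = (c + 4*j)/(c^2 - 4*c*j - 21*j^2)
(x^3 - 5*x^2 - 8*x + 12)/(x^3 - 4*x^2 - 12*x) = (x - 1)/x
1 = 1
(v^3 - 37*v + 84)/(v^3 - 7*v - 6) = (-v^3 + 37*v - 84)/(-v^3 + 7*v + 6)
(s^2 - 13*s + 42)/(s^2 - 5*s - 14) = (s - 6)/(s + 2)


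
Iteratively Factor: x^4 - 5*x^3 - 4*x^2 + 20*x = (x)*(x^3 - 5*x^2 - 4*x + 20) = x*(x - 2)*(x^2 - 3*x - 10) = x*(x - 2)*(x + 2)*(x - 5)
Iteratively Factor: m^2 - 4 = (m + 2)*(m - 2)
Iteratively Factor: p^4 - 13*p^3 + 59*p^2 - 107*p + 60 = (p - 3)*(p^3 - 10*p^2 + 29*p - 20) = (p - 3)*(p - 1)*(p^2 - 9*p + 20) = (p - 5)*(p - 3)*(p - 1)*(p - 4)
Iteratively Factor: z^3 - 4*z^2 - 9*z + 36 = (z - 4)*(z^2 - 9) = (z - 4)*(z + 3)*(z - 3)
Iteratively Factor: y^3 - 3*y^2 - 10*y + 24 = (y - 4)*(y^2 + y - 6) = (y - 4)*(y - 2)*(y + 3)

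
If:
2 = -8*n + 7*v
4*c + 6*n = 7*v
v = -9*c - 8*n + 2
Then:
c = 76/191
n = -39/191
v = 10/191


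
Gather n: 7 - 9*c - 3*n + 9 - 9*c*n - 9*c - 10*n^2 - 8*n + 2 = -18*c - 10*n^2 + n*(-9*c - 11) + 18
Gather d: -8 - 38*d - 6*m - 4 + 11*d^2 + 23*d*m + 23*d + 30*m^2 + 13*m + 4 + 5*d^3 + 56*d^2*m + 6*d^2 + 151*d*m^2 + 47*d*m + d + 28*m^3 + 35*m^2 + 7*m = 5*d^3 + d^2*(56*m + 17) + d*(151*m^2 + 70*m - 14) + 28*m^3 + 65*m^2 + 14*m - 8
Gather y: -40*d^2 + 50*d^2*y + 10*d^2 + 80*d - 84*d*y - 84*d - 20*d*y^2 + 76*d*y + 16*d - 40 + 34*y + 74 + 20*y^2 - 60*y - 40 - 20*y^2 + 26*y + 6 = -30*d^2 - 20*d*y^2 + 12*d + y*(50*d^2 - 8*d)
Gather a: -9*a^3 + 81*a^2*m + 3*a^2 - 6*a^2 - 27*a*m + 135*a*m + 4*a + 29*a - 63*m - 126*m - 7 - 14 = -9*a^3 + a^2*(81*m - 3) + a*(108*m + 33) - 189*m - 21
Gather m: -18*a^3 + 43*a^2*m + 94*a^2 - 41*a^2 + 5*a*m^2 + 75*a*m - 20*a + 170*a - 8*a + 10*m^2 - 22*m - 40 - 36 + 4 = -18*a^3 + 53*a^2 + 142*a + m^2*(5*a + 10) + m*(43*a^2 + 75*a - 22) - 72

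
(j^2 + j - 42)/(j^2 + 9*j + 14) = (j - 6)/(j + 2)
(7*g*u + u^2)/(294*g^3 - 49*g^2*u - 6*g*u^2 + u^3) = u/(42*g^2 - 13*g*u + u^2)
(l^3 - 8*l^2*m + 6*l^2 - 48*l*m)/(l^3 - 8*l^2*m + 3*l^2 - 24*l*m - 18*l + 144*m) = l/(l - 3)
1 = 1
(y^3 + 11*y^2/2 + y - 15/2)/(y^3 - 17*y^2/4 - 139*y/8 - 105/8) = 4*(y^2 + 4*y - 5)/(4*y^2 - 23*y - 35)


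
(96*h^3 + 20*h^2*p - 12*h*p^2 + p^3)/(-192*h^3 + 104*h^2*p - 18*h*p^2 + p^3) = (2*h + p)/(-4*h + p)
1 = 1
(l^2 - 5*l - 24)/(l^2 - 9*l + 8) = (l + 3)/(l - 1)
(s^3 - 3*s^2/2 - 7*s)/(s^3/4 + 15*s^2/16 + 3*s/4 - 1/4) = 8*s*(2*s - 7)/(4*s^2 + 7*s - 2)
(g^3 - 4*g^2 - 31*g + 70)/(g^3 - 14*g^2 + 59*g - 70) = (g + 5)/(g - 5)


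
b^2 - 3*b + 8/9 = (b - 8/3)*(b - 1/3)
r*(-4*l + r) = -4*l*r + r^2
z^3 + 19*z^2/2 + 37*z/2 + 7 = (z + 1/2)*(z + 2)*(z + 7)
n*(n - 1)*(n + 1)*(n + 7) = n^4 + 7*n^3 - n^2 - 7*n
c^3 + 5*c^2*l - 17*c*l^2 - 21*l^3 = (c - 3*l)*(c + l)*(c + 7*l)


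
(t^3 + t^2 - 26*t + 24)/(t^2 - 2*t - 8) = (t^2 + 5*t - 6)/(t + 2)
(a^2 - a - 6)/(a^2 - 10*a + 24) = (a^2 - a - 6)/(a^2 - 10*a + 24)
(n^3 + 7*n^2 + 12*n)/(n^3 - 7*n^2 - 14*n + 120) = n*(n + 3)/(n^2 - 11*n + 30)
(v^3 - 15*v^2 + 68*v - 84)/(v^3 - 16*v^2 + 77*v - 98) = (v - 6)/(v - 7)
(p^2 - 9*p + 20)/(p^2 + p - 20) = (p - 5)/(p + 5)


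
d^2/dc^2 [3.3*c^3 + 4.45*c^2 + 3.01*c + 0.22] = 19.8*c + 8.9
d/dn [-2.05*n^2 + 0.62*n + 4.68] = 0.62 - 4.1*n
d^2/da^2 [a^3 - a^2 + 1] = 6*a - 2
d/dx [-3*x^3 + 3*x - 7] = 3 - 9*x^2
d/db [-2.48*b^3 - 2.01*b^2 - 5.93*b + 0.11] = -7.44*b^2 - 4.02*b - 5.93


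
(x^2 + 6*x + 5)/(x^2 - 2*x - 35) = (x + 1)/(x - 7)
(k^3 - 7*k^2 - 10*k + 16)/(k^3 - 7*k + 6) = (k^2 - 6*k - 16)/(k^2 + k - 6)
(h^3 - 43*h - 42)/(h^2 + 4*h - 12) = (h^2 - 6*h - 7)/(h - 2)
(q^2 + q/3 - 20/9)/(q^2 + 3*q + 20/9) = (3*q - 4)/(3*q + 4)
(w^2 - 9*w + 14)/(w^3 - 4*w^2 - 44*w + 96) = (w - 7)/(w^2 - 2*w - 48)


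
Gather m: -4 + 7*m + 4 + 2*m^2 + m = 2*m^2 + 8*m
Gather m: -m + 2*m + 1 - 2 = m - 1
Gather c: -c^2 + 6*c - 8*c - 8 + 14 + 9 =-c^2 - 2*c + 15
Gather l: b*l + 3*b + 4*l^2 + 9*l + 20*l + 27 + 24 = 3*b + 4*l^2 + l*(b + 29) + 51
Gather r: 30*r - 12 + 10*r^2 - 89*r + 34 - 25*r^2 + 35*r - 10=-15*r^2 - 24*r + 12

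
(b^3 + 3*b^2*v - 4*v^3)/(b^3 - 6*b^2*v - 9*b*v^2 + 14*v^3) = (-b - 2*v)/(-b + 7*v)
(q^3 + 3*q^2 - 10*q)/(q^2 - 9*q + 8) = q*(q^2 + 3*q - 10)/(q^2 - 9*q + 8)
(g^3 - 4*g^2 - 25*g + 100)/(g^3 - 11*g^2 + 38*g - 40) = (g + 5)/(g - 2)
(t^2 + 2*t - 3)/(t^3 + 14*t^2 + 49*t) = (t^2 + 2*t - 3)/(t*(t^2 + 14*t + 49))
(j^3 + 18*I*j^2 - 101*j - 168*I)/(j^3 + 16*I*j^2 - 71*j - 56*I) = (j + 3*I)/(j + I)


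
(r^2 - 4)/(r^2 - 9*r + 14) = (r + 2)/(r - 7)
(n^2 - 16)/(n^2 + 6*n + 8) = (n - 4)/(n + 2)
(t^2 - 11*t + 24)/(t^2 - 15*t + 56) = (t - 3)/(t - 7)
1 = 1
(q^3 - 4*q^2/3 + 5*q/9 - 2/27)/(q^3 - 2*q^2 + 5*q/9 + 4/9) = (27*q^3 - 36*q^2 + 15*q - 2)/(3*(9*q^3 - 18*q^2 + 5*q + 4))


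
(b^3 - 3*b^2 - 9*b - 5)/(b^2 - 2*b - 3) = (b^2 - 4*b - 5)/(b - 3)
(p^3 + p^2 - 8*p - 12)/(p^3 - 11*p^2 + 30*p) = (p^3 + p^2 - 8*p - 12)/(p*(p^2 - 11*p + 30))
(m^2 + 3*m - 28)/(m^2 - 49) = (m - 4)/(m - 7)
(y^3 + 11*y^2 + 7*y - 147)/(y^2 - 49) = (y^2 + 4*y - 21)/(y - 7)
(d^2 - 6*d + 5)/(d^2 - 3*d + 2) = (d - 5)/(d - 2)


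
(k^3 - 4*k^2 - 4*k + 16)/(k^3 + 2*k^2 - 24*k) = (k^2 - 4)/(k*(k + 6))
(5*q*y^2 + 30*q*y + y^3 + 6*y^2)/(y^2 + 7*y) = (5*q*y + 30*q + y^2 + 6*y)/(y + 7)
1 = 1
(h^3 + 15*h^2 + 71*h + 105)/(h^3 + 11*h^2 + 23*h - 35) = (h + 3)/(h - 1)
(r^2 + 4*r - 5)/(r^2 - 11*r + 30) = (r^2 + 4*r - 5)/(r^2 - 11*r + 30)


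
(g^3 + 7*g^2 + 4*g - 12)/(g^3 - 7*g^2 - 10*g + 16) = (g + 6)/(g - 8)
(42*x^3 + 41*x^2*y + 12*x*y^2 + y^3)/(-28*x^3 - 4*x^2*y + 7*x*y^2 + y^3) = (-3*x - y)/(2*x - y)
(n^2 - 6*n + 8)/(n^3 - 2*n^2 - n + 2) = (n - 4)/(n^2 - 1)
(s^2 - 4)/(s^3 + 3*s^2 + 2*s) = (s - 2)/(s*(s + 1))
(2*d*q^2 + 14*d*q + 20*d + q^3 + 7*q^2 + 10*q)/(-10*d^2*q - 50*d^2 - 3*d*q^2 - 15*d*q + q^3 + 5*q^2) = (q + 2)/(-5*d + q)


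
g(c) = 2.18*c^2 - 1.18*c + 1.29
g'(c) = 4.36*c - 1.18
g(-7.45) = 131.08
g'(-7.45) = -33.66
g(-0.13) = 1.48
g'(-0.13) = -1.75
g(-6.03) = 87.67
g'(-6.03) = -27.47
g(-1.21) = 5.91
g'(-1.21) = -6.46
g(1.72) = 5.71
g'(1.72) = 6.32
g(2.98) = 17.13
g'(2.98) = 11.81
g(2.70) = 14.00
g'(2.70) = 10.59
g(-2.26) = 15.09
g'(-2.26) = -11.03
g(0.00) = 1.29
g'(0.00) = -1.18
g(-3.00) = 24.45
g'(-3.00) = -14.26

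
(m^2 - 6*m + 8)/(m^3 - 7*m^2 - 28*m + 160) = (m - 2)/(m^2 - 3*m - 40)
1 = 1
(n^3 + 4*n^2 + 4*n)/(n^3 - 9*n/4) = 4*(n^2 + 4*n + 4)/(4*n^2 - 9)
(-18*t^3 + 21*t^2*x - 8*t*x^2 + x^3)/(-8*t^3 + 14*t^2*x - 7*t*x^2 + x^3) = (9*t^2 - 6*t*x + x^2)/(4*t^2 - 5*t*x + x^2)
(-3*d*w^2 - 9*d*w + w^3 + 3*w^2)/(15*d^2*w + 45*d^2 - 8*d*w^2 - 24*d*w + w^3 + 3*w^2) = w/(-5*d + w)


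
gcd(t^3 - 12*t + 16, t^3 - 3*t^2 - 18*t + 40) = t^2 + 2*t - 8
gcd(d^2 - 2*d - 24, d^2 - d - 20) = d + 4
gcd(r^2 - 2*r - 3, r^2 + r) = r + 1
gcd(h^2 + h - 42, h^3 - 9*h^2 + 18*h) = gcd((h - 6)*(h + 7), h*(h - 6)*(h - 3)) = h - 6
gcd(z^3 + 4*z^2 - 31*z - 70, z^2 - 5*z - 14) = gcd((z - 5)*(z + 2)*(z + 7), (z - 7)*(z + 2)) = z + 2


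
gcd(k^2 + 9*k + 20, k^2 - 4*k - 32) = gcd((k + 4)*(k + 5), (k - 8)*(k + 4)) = k + 4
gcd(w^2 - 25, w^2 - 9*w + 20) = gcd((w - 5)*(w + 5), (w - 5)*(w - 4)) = w - 5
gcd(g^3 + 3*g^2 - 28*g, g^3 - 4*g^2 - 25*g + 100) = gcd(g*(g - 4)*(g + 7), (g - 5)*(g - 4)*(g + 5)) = g - 4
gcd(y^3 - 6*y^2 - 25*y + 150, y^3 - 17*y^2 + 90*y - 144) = y - 6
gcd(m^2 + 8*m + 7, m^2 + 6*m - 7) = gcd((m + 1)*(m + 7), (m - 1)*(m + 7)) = m + 7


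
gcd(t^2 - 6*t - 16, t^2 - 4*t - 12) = t + 2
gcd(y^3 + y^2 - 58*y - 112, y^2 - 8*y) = y - 8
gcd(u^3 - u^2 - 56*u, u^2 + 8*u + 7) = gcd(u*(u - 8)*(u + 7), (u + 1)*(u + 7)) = u + 7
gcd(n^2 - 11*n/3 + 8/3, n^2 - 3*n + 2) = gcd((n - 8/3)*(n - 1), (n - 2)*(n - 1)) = n - 1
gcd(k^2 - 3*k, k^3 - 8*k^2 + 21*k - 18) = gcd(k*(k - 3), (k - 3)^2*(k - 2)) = k - 3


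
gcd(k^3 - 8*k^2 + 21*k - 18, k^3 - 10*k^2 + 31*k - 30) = k^2 - 5*k + 6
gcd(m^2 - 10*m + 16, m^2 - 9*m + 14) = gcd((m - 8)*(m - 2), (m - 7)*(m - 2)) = m - 2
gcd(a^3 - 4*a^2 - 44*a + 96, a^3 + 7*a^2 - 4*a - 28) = a - 2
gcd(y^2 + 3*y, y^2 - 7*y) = y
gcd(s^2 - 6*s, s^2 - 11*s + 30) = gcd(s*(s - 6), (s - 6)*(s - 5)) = s - 6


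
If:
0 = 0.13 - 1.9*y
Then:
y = 0.07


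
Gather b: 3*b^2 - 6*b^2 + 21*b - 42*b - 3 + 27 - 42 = -3*b^2 - 21*b - 18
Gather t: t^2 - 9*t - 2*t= t^2 - 11*t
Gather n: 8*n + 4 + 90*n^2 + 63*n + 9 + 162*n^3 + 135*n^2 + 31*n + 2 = 162*n^3 + 225*n^2 + 102*n + 15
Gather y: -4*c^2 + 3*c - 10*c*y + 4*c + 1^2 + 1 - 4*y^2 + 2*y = -4*c^2 + 7*c - 4*y^2 + y*(2 - 10*c) + 2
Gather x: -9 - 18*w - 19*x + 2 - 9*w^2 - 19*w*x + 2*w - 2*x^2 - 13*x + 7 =-9*w^2 - 16*w - 2*x^2 + x*(-19*w - 32)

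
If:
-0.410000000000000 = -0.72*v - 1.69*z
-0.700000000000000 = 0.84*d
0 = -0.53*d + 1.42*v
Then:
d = -0.83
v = -0.31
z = 0.38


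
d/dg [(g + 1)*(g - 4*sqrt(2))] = 2*g - 4*sqrt(2) + 1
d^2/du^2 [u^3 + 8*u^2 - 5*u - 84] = 6*u + 16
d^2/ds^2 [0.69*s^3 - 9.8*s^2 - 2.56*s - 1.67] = 4.14*s - 19.6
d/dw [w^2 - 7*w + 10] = 2*w - 7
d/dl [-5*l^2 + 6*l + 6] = 6 - 10*l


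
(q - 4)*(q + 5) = q^2 + q - 20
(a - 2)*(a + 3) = a^2 + a - 6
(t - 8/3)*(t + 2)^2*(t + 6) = t^4 + 22*t^3/3 + 4*t^2/3 - 152*t/3 - 64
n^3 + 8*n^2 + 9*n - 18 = (n - 1)*(n + 3)*(n + 6)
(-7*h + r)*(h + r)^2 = -7*h^3 - 13*h^2*r - 5*h*r^2 + r^3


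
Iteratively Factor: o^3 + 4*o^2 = (o)*(o^2 + 4*o) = o^2*(o + 4)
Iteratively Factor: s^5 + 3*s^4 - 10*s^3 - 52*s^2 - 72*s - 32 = (s + 2)*(s^4 + s^3 - 12*s^2 - 28*s - 16) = (s + 1)*(s + 2)*(s^3 - 12*s - 16) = (s + 1)*(s + 2)^2*(s^2 - 2*s - 8) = (s - 4)*(s + 1)*(s + 2)^2*(s + 2)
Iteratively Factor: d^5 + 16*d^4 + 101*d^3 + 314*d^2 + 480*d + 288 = (d + 2)*(d^4 + 14*d^3 + 73*d^2 + 168*d + 144) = (d + 2)*(d + 4)*(d^3 + 10*d^2 + 33*d + 36) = (d + 2)*(d + 4)^2*(d^2 + 6*d + 9) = (d + 2)*(d + 3)*(d + 4)^2*(d + 3)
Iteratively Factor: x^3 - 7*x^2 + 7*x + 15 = (x - 3)*(x^2 - 4*x - 5) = (x - 3)*(x + 1)*(x - 5)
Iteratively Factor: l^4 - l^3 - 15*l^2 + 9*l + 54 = (l + 3)*(l^3 - 4*l^2 - 3*l + 18) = (l - 3)*(l + 3)*(l^2 - l - 6) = (l - 3)^2*(l + 3)*(l + 2)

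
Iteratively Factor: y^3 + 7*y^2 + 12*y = (y)*(y^2 + 7*y + 12) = y*(y + 3)*(y + 4)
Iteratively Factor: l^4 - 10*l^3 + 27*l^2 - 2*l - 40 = (l - 5)*(l^3 - 5*l^2 + 2*l + 8) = (l - 5)*(l - 4)*(l^2 - l - 2) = (l - 5)*(l - 4)*(l - 2)*(l + 1)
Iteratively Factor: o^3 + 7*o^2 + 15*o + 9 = (o + 3)*(o^2 + 4*o + 3) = (o + 1)*(o + 3)*(o + 3)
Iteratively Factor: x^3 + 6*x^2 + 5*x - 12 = (x - 1)*(x^2 + 7*x + 12) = (x - 1)*(x + 3)*(x + 4)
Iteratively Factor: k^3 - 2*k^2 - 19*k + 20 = (k - 5)*(k^2 + 3*k - 4) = (k - 5)*(k + 4)*(k - 1)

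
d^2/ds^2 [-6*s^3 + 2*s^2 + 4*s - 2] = 4 - 36*s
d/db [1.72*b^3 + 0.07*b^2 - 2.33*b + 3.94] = 5.16*b^2 + 0.14*b - 2.33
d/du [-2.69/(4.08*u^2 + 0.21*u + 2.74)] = (21.9504*u + 0.5649)/(4.08*u^2 + 0.21*u + 2.74)^2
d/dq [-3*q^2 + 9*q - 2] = 9 - 6*q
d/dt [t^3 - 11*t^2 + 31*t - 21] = 3*t^2 - 22*t + 31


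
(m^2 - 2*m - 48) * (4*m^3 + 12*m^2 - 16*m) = 4*m^5 + 4*m^4 - 232*m^3 - 544*m^2 + 768*m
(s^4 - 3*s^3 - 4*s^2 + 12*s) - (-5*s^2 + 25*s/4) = s^4 - 3*s^3 + s^2 + 23*s/4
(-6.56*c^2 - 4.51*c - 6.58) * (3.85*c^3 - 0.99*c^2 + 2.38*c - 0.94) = -25.256*c^5 - 10.8691*c^4 - 36.4809*c^3 + 1.9468*c^2 - 11.421*c + 6.1852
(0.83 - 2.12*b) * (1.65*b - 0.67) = -3.498*b^2 + 2.7899*b - 0.5561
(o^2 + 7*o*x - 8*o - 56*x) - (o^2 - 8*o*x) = 15*o*x - 8*o - 56*x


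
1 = 1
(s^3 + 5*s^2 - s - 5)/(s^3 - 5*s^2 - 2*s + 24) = (s^3 + 5*s^2 - s - 5)/(s^3 - 5*s^2 - 2*s + 24)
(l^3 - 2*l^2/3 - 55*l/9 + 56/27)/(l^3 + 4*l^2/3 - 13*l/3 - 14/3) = (l^2 - 3*l + 8/9)/(l^2 - l - 2)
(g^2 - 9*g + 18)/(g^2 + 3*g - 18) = (g - 6)/(g + 6)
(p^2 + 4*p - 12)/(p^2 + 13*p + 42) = (p - 2)/(p + 7)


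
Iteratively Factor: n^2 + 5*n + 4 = (n + 1)*(n + 4)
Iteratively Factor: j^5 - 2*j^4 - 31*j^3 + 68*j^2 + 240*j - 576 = (j - 3)*(j^4 + j^3 - 28*j^2 - 16*j + 192) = (j - 4)*(j - 3)*(j^3 + 5*j^2 - 8*j - 48) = (j - 4)*(j - 3)*(j + 4)*(j^2 + j - 12) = (j - 4)*(j - 3)^2*(j + 4)*(j + 4)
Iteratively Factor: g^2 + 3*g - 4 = (g - 1)*(g + 4)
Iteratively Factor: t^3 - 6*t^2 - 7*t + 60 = (t + 3)*(t^2 - 9*t + 20) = (t - 4)*(t + 3)*(t - 5)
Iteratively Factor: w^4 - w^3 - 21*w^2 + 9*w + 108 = (w - 3)*(w^3 + 2*w^2 - 15*w - 36) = (w - 3)*(w + 3)*(w^2 - w - 12) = (w - 3)*(w + 3)^2*(w - 4)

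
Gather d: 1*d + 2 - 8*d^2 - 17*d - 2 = -8*d^2 - 16*d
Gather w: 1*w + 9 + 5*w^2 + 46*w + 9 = 5*w^2 + 47*w + 18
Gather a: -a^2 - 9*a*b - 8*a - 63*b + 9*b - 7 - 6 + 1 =-a^2 + a*(-9*b - 8) - 54*b - 12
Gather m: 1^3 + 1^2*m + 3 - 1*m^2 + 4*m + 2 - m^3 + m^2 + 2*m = -m^3 + 7*m + 6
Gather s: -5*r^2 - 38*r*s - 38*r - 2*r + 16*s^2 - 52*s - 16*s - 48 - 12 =-5*r^2 - 40*r + 16*s^2 + s*(-38*r - 68) - 60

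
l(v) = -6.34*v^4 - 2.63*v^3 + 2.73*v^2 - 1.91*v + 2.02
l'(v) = -25.36*v^3 - 7.89*v^2 + 5.46*v - 1.91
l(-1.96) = -57.51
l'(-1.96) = 148.03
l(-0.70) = 4.07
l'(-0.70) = -0.90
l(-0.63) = 3.97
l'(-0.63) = -2.14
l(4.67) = -3230.70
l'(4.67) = -2731.34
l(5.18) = -4864.83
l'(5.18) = -3710.17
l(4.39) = -2531.03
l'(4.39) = -2275.57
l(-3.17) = -520.93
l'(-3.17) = 709.34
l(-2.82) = -312.85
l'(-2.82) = 488.67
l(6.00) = -8695.88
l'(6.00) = -5730.95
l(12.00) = -135638.66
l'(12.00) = -44894.63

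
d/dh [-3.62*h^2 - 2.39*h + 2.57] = -7.24*h - 2.39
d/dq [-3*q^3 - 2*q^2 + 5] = q*(-9*q - 4)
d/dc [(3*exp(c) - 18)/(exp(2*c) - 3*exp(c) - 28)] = 3*(-(exp(c) - 6)*(2*exp(c) - 3) + exp(2*c) - 3*exp(c) - 28)*exp(c)/(-exp(2*c) + 3*exp(c) + 28)^2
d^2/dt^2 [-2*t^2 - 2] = -4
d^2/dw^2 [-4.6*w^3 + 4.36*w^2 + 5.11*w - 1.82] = 8.72 - 27.6*w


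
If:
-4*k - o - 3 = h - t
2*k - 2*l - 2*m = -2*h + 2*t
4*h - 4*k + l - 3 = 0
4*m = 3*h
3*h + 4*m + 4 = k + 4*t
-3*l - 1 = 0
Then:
No Solution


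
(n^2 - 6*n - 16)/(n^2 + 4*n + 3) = (n^2 - 6*n - 16)/(n^2 + 4*n + 3)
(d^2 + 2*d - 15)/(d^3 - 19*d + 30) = 1/(d - 2)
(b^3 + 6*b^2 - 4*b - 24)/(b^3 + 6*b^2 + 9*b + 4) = (b^3 + 6*b^2 - 4*b - 24)/(b^3 + 6*b^2 + 9*b + 4)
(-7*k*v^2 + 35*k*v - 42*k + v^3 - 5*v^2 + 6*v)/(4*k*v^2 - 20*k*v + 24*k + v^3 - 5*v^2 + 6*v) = (-7*k + v)/(4*k + v)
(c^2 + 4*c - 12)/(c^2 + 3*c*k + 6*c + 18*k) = (c - 2)/(c + 3*k)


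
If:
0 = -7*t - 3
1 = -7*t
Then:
No Solution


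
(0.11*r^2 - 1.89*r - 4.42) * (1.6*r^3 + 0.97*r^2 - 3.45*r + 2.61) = 0.176*r^5 - 2.9173*r^4 - 9.2848*r^3 + 2.5202*r^2 + 10.3161*r - 11.5362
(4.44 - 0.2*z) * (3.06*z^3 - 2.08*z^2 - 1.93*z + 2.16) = -0.612*z^4 + 14.0024*z^3 - 8.8492*z^2 - 9.0012*z + 9.5904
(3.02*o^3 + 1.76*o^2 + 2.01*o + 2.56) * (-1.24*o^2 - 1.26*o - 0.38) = -3.7448*o^5 - 5.9876*o^4 - 5.8576*o^3 - 6.3758*o^2 - 3.9894*o - 0.9728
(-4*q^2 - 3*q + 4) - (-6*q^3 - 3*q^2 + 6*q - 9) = 6*q^3 - q^2 - 9*q + 13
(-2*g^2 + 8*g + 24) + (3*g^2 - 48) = g^2 + 8*g - 24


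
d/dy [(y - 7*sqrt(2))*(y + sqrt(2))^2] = 3*y^2 - 10*sqrt(2)*y - 26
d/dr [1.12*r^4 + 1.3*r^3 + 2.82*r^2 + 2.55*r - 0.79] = 4.48*r^3 + 3.9*r^2 + 5.64*r + 2.55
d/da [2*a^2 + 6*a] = 4*a + 6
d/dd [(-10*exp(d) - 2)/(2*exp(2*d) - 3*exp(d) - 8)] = (20*exp(2*d) + 8*exp(d) + 74)*exp(d)/(4*exp(4*d) - 12*exp(3*d) - 23*exp(2*d) + 48*exp(d) + 64)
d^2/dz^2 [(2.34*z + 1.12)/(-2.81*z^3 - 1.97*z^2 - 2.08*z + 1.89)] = (-110.861244*z^5 - 183.844812*z^4 - 90.008692*z^3 - 214.486776*z^2 - 115.500252*z - 36.429344)/(22.188041*z^9 + 46.665951*z^8 + 81.987651*z^7 + 31.960022*z^6 - 2.08646999999999*z^5 - 62.715711*z^4 - 7.35506899999999*z^3 - 3.419577*z^2 + 22.289904*z - 6.751269)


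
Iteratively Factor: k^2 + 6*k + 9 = (k + 3)*(k + 3)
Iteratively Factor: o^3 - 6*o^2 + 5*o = (o - 5)*(o^2 - o) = (o - 5)*(o - 1)*(o)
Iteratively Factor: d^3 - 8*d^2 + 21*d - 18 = (d - 3)*(d^2 - 5*d + 6) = (d - 3)^2*(d - 2)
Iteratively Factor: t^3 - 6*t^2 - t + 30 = (t - 5)*(t^2 - t - 6) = (t - 5)*(t - 3)*(t + 2)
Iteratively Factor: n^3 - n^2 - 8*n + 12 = (n - 2)*(n^2 + n - 6) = (n - 2)^2*(n + 3)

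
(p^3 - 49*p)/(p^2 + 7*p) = p - 7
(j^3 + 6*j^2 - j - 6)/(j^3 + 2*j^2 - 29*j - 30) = (j - 1)/(j - 5)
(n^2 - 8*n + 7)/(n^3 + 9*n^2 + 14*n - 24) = (n - 7)/(n^2 + 10*n + 24)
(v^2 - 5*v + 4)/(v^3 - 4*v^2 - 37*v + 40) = (v - 4)/(v^2 - 3*v - 40)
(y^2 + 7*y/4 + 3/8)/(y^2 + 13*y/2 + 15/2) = (y + 1/4)/(y + 5)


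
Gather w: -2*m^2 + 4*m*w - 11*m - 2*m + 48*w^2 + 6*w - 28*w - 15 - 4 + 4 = -2*m^2 - 13*m + 48*w^2 + w*(4*m - 22) - 15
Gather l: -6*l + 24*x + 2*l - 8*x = -4*l + 16*x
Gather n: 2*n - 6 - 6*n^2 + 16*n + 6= -6*n^2 + 18*n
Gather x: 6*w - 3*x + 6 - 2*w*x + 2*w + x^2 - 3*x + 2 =8*w + x^2 + x*(-2*w - 6) + 8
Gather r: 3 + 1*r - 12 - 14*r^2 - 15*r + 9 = -14*r^2 - 14*r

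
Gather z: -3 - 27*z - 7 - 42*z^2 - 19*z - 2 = -42*z^2 - 46*z - 12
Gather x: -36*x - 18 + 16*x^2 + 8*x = 16*x^2 - 28*x - 18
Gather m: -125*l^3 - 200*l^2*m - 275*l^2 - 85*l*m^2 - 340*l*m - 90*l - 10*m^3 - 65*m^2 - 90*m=-125*l^3 - 275*l^2 - 90*l - 10*m^3 + m^2*(-85*l - 65) + m*(-200*l^2 - 340*l - 90)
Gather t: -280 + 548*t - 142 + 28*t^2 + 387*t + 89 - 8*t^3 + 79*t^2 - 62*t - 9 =-8*t^3 + 107*t^2 + 873*t - 342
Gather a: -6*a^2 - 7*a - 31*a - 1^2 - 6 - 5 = -6*a^2 - 38*a - 12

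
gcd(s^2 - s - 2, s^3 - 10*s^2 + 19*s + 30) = s + 1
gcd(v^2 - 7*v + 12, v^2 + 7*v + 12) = 1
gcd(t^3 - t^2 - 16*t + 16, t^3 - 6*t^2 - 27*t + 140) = t - 4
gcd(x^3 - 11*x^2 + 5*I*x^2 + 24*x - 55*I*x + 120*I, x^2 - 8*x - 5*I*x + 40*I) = x - 8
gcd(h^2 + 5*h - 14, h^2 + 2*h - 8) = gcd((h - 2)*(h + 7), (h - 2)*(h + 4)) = h - 2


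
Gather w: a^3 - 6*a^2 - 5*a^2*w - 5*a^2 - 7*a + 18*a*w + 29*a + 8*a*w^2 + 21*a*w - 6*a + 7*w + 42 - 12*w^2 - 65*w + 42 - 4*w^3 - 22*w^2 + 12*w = a^3 - 11*a^2 + 16*a - 4*w^3 + w^2*(8*a - 34) + w*(-5*a^2 + 39*a - 46) + 84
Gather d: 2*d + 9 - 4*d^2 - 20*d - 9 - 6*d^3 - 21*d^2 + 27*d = -6*d^3 - 25*d^2 + 9*d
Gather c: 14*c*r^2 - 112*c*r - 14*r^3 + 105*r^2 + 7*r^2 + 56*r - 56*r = c*(14*r^2 - 112*r) - 14*r^3 + 112*r^2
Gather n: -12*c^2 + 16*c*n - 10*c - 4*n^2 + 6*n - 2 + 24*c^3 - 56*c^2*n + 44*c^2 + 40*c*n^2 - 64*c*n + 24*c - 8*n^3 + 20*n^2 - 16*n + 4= 24*c^3 + 32*c^2 + 14*c - 8*n^3 + n^2*(40*c + 16) + n*(-56*c^2 - 48*c - 10) + 2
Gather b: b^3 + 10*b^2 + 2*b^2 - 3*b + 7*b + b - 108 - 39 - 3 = b^3 + 12*b^2 + 5*b - 150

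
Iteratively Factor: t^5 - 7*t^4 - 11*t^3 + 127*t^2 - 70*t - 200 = (t + 4)*(t^4 - 11*t^3 + 33*t^2 - 5*t - 50) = (t - 5)*(t + 4)*(t^3 - 6*t^2 + 3*t + 10) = (t - 5)*(t - 2)*(t + 4)*(t^2 - 4*t - 5) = (t - 5)^2*(t - 2)*(t + 4)*(t + 1)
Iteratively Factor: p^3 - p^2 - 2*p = (p + 1)*(p^2 - 2*p) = p*(p + 1)*(p - 2)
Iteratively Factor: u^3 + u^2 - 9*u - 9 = (u + 3)*(u^2 - 2*u - 3) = (u - 3)*(u + 3)*(u + 1)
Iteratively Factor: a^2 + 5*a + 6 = (a + 2)*(a + 3)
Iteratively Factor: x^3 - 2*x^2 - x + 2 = (x + 1)*(x^2 - 3*x + 2) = (x - 1)*(x + 1)*(x - 2)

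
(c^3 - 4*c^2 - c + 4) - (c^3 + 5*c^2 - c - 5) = 9 - 9*c^2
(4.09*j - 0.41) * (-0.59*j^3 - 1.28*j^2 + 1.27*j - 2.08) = -2.4131*j^4 - 4.9933*j^3 + 5.7191*j^2 - 9.0279*j + 0.8528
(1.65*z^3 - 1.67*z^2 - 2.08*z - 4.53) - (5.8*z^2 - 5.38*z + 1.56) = 1.65*z^3 - 7.47*z^2 + 3.3*z - 6.09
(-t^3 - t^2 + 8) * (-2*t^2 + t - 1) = 2*t^5 + t^4 - 15*t^2 + 8*t - 8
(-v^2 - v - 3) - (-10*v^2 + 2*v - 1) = 9*v^2 - 3*v - 2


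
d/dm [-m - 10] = -1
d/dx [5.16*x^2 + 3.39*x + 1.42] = 10.32*x + 3.39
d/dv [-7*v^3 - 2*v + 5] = -21*v^2 - 2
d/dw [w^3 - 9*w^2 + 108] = 3*w*(w - 6)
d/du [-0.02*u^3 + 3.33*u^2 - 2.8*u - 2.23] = -0.06*u^2 + 6.66*u - 2.8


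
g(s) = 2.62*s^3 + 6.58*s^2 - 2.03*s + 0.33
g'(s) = 7.86*s^2 + 13.16*s - 2.03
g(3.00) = 124.20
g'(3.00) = 108.19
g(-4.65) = -111.38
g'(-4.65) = 106.73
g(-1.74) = 9.98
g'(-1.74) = -1.13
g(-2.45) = 6.27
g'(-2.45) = 12.91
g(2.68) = 92.58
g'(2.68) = 89.69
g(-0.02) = 0.37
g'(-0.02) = -2.29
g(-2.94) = -3.41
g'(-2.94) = 27.22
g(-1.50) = 9.34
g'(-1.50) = -4.08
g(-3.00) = -5.10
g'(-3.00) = 29.23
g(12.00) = 5450.85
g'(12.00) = 1287.73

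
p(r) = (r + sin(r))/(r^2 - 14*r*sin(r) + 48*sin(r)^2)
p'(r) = (r + sin(r))*(14*r*cos(r) - 2*r - 96*sin(r)*cos(r) + 14*sin(r))/(r^2 - 14*r*sin(r) + 48*sin(r)^2)^2 + (cos(r) + 1)/(r^2 - 14*r*sin(r) + 48*sin(r)^2) = (15*r^2*cos(r) - r^2 - 2*r*sin(r) - 48*r*sin(2*r) - 12*cos(r) - 31*cos(2*r) + 12*cos(3*r) + 31)/((r - 8*sin(r))^2*(r - 6*sin(r))^2)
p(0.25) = 0.23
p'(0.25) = -0.90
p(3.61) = 0.07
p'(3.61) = -0.15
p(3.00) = 0.78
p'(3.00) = -6.23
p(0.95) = 0.08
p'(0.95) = -0.03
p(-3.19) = -0.25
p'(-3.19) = -1.14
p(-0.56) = -0.11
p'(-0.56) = -0.16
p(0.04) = 1.43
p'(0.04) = -35.70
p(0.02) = 2.86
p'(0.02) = -142.84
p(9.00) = 0.25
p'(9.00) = -0.62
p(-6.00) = -0.09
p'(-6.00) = 0.16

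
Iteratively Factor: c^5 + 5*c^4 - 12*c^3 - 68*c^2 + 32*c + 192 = (c + 2)*(c^4 + 3*c^3 - 18*c^2 - 32*c + 96) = (c - 3)*(c + 2)*(c^3 + 6*c^2 - 32) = (c - 3)*(c - 2)*(c + 2)*(c^2 + 8*c + 16) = (c - 3)*(c - 2)*(c + 2)*(c + 4)*(c + 4)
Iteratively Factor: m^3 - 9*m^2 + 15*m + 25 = (m + 1)*(m^2 - 10*m + 25) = (m - 5)*(m + 1)*(m - 5)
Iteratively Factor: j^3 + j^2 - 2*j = (j - 1)*(j^2 + 2*j) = j*(j - 1)*(j + 2)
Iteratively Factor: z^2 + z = (z + 1)*(z)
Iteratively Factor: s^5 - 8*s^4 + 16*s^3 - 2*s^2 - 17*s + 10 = (s - 1)*(s^4 - 7*s^3 + 9*s^2 + 7*s - 10) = (s - 1)*(s + 1)*(s^3 - 8*s^2 + 17*s - 10) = (s - 1)^2*(s + 1)*(s^2 - 7*s + 10) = (s - 5)*(s - 1)^2*(s + 1)*(s - 2)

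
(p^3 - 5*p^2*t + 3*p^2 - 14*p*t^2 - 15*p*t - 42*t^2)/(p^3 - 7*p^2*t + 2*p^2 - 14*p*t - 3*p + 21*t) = (p + 2*t)/(p - 1)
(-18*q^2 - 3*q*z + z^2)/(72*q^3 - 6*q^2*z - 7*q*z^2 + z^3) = 1/(-4*q + z)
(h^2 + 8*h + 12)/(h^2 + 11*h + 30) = (h + 2)/(h + 5)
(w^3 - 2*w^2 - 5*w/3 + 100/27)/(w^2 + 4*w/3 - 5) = (w^2 - w/3 - 20/9)/(w + 3)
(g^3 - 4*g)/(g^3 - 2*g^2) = (g + 2)/g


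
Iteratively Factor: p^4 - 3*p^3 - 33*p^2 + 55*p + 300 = (p - 5)*(p^3 + 2*p^2 - 23*p - 60) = (p - 5)*(p + 4)*(p^2 - 2*p - 15) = (p - 5)*(p + 3)*(p + 4)*(p - 5)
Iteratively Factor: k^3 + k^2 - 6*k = (k)*(k^2 + k - 6) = k*(k + 3)*(k - 2)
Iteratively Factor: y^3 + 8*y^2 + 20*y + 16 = (y + 4)*(y^2 + 4*y + 4) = (y + 2)*(y + 4)*(y + 2)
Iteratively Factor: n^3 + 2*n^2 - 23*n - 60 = (n + 3)*(n^2 - n - 20) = (n + 3)*(n + 4)*(n - 5)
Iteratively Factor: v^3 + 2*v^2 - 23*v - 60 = (v + 3)*(v^2 - v - 20) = (v + 3)*(v + 4)*(v - 5)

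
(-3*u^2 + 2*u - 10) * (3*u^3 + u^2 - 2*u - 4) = -9*u^5 + 3*u^4 - 22*u^3 - 2*u^2 + 12*u + 40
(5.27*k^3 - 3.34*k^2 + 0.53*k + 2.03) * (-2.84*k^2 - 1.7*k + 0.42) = -14.9668*k^5 + 0.5266*k^4 + 6.3862*k^3 - 8.069*k^2 - 3.2284*k + 0.8526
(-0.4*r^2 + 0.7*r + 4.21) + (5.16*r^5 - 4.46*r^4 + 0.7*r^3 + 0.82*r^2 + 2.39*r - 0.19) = 5.16*r^5 - 4.46*r^4 + 0.7*r^3 + 0.42*r^2 + 3.09*r + 4.02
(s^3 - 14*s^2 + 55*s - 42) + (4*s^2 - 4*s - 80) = s^3 - 10*s^2 + 51*s - 122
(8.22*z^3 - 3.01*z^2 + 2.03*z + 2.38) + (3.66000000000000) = 8.22*z^3 - 3.01*z^2 + 2.03*z + 6.04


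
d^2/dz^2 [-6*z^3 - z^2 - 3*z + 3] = -36*z - 2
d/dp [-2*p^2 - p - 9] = -4*p - 1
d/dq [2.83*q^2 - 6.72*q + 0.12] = 5.66*q - 6.72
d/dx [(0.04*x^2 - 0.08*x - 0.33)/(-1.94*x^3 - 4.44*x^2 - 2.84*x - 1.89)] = (0.0776*x^4 - 0.3104*x^3 - 2.3894*x^2 - 3.0816*x - 0.786)/(3.7636*x^6 + 17.2272*x^5 + 30.7328*x^4 + 32.5524*x^3 + 24.8488*x^2 + 10.7352*x + 3.5721)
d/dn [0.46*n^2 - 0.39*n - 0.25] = 0.92*n - 0.39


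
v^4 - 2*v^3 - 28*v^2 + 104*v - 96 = (v - 4)*(v - 2)^2*(v + 6)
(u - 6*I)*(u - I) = u^2 - 7*I*u - 6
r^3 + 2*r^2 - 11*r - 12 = (r - 3)*(r + 1)*(r + 4)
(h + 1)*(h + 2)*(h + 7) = h^3 + 10*h^2 + 23*h + 14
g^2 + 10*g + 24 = (g + 4)*(g + 6)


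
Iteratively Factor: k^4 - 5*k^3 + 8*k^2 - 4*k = (k - 2)*(k^3 - 3*k^2 + 2*k) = (k - 2)*(k - 1)*(k^2 - 2*k) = (k - 2)^2*(k - 1)*(k)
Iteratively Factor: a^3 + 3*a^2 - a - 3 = (a - 1)*(a^2 + 4*a + 3) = (a - 1)*(a + 3)*(a + 1)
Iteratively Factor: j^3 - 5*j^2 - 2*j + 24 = (j + 2)*(j^2 - 7*j + 12) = (j - 4)*(j + 2)*(j - 3)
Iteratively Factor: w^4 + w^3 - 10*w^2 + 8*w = (w - 2)*(w^3 + 3*w^2 - 4*w) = (w - 2)*(w + 4)*(w^2 - w) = w*(w - 2)*(w + 4)*(w - 1)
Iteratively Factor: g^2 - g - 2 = (g - 2)*(g + 1)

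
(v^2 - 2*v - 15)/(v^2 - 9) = (v - 5)/(v - 3)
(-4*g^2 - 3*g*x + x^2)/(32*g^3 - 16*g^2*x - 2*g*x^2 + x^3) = (g + x)/(-8*g^2 + 2*g*x + x^2)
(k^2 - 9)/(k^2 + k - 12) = (k + 3)/(k + 4)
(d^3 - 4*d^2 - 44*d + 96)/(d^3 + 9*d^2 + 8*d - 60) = (d - 8)/(d + 5)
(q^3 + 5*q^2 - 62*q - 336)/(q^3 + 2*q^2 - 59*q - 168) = (q + 6)/(q + 3)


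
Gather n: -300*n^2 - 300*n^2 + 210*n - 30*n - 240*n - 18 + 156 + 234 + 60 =-600*n^2 - 60*n + 432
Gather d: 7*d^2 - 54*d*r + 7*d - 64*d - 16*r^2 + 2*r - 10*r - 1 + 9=7*d^2 + d*(-54*r - 57) - 16*r^2 - 8*r + 8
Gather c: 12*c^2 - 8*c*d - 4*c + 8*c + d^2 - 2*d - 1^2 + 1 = 12*c^2 + c*(4 - 8*d) + d^2 - 2*d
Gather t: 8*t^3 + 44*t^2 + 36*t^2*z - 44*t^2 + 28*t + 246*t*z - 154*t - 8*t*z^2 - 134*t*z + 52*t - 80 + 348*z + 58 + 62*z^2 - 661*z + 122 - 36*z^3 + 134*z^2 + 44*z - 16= 8*t^3 + 36*t^2*z + t*(-8*z^2 + 112*z - 74) - 36*z^3 + 196*z^2 - 269*z + 84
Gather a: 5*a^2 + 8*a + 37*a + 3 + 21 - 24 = 5*a^2 + 45*a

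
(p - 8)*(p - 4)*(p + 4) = p^3 - 8*p^2 - 16*p + 128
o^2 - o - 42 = (o - 7)*(o + 6)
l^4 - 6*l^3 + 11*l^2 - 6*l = l*(l - 3)*(l - 2)*(l - 1)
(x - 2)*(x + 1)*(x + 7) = x^3 + 6*x^2 - 9*x - 14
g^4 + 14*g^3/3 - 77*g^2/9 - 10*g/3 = g*(g - 5/3)*(g + 1/3)*(g + 6)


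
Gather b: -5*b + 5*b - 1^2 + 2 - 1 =0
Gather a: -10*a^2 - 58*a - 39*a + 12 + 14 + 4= -10*a^2 - 97*a + 30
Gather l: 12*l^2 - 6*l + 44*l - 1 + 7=12*l^2 + 38*l + 6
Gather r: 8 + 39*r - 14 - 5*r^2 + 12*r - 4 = -5*r^2 + 51*r - 10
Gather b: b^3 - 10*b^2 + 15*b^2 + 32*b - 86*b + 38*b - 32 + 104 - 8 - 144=b^3 + 5*b^2 - 16*b - 80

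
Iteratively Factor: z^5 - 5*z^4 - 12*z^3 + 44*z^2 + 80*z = (z - 5)*(z^4 - 12*z^2 - 16*z) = (z - 5)*(z + 2)*(z^3 - 2*z^2 - 8*z) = (z - 5)*(z - 4)*(z + 2)*(z^2 + 2*z) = (z - 5)*(z - 4)*(z + 2)^2*(z)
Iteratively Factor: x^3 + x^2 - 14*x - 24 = (x - 4)*(x^2 + 5*x + 6) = (x - 4)*(x + 2)*(x + 3)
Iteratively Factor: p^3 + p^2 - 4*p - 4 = (p - 2)*(p^2 + 3*p + 2) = (p - 2)*(p + 2)*(p + 1)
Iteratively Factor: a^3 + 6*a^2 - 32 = (a + 4)*(a^2 + 2*a - 8) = (a - 2)*(a + 4)*(a + 4)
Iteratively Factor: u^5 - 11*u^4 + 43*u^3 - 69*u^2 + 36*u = (u - 3)*(u^4 - 8*u^3 + 19*u^2 - 12*u) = (u - 3)^2*(u^3 - 5*u^2 + 4*u) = (u - 3)^2*(u - 1)*(u^2 - 4*u) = (u - 4)*(u - 3)^2*(u - 1)*(u)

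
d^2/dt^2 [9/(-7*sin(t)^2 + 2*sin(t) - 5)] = 18*(98*sin(t)^4 - 21*sin(t)^3 - 215*sin(t)^2 + 47*sin(t) + 31)/(7*sin(t)^2 - 2*sin(t) + 5)^3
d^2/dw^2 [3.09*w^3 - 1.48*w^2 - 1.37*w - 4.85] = 18.54*w - 2.96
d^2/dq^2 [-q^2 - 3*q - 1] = -2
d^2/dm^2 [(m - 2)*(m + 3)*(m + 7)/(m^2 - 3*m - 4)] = 4*(19*m^3 + 3*m^2 + 219*m - 215)/(m^6 - 9*m^5 + 15*m^4 + 45*m^3 - 60*m^2 - 144*m - 64)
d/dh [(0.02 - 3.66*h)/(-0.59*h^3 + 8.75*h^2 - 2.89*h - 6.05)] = (-4.3188*h^3 + 32.0604*h^2 - 0.35*h + 22.2008)/(0.3481*h^6 - 10.325*h^5 + 79.9727*h^4 - 43.436*h^3 - 97.5229*h^2 + 34.969*h + 36.6025)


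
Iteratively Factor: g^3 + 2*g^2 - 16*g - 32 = (g - 4)*(g^2 + 6*g + 8) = (g - 4)*(g + 4)*(g + 2)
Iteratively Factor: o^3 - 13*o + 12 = (o - 3)*(o^2 + 3*o - 4) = (o - 3)*(o - 1)*(o + 4)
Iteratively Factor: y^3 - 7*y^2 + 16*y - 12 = (y - 2)*(y^2 - 5*y + 6) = (y - 2)^2*(y - 3)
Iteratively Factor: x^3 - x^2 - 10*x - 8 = (x + 2)*(x^2 - 3*x - 4) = (x - 4)*(x + 2)*(x + 1)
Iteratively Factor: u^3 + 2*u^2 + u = (u + 1)*(u^2 + u) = (u + 1)^2*(u)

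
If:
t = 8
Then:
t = 8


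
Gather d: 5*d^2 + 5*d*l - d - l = 5*d^2 + d*(5*l - 1) - l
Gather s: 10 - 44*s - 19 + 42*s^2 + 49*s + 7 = 42*s^2 + 5*s - 2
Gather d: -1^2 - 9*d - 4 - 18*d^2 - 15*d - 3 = -18*d^2 - 24*d - 8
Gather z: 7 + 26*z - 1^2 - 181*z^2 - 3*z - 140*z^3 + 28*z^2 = -140*z^3 - 153*z^2 + 23*z + 6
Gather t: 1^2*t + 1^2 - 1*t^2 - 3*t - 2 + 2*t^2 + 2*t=t^2 - 1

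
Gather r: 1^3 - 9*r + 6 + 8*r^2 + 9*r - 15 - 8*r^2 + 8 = 0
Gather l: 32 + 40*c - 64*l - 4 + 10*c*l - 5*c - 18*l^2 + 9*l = 35*c - 18*l^2 + l*(10*c - 55) + 28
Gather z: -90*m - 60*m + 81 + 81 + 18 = 180 - 150*m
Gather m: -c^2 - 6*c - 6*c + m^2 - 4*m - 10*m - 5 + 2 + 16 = -c^2 - 12*c + m^2 - 14*m + 13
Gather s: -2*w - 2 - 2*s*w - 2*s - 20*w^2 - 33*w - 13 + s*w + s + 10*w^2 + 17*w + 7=s*(-w - 1) - 10*w^2 - 18*w - 8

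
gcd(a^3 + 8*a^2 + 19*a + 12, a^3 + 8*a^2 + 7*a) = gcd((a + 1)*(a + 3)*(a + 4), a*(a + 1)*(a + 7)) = a + 1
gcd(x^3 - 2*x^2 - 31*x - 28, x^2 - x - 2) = x + 1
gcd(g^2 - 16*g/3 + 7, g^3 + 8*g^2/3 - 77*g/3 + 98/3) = g - 7/3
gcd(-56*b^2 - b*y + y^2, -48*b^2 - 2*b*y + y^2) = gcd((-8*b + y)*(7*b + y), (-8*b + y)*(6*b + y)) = -8*b + y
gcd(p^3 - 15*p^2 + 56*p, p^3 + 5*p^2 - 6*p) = p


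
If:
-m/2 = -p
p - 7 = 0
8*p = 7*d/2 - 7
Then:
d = 18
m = 14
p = 7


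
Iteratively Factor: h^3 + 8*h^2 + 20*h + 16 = (h + 2)*(h^2 + 6*h + 8) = (h + 2)*(h + 4)*(h + 2)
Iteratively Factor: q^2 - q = (q - 1)*(q)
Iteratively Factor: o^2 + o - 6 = (o - 2)*(o + 3)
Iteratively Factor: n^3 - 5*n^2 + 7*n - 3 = (n - 3)*(n^2 - 2*n + 1) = (n - 3)*(n - 1)*(n - 1)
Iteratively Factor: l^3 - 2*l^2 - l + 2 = (l - 2)*(l^2 - 1) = (l - 2)*(l - 1)*(l + 1)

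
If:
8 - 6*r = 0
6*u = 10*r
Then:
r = 4/3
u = 20/9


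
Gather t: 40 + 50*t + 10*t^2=10*t^2 + 50*t + 40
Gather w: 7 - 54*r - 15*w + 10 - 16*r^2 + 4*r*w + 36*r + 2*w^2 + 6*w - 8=-16*r^2 - 18*r + 2*w^2 + w*(4*r - 9) + 9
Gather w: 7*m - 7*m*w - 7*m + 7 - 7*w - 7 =w*(-7*m - 7)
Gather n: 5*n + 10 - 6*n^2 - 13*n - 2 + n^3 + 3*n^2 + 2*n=n^3 - 3*n^2 - 6*n + 8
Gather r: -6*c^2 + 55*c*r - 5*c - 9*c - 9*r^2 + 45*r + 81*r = -6*c^2 - 14*c - 9*r^2 + r*(55*c + 126)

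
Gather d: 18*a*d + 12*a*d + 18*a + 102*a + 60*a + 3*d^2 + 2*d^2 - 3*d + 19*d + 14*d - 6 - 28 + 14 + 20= 180*a + 5*d^2 + d*(30*a + 30)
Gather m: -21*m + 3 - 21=-21*m - 18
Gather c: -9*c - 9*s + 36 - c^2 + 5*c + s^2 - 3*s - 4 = -c^2 - 4*c + s^2 - 12*s + 32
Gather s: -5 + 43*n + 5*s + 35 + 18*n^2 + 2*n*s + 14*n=18*n^2 + 57*n + s*(2*n + 5) + 30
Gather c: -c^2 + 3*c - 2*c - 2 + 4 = -c^2 + c + 2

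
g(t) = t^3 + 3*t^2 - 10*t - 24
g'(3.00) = 35.00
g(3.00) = 0.00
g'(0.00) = -10.00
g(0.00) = -24.00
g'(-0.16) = -10.88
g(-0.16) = -22.33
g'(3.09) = 37.18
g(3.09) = 3.25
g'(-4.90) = 32.63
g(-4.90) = -20.62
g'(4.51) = 78.08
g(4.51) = 83.65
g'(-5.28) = 41.96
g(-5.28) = -34.76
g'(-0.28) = -11.44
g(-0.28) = -20.99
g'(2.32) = 20.07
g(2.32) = -18.57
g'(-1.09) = -12.98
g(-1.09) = -10.83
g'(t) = 3*t^2 + 6*t - 10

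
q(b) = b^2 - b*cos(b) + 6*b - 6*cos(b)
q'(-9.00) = -9.85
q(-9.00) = 24.27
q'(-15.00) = -17.39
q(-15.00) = 128.16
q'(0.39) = 8.28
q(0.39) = -3.42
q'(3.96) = 7.33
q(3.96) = 46.25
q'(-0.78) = 0.06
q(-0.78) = -7.78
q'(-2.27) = -0.75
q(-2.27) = -6.07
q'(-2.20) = -0.88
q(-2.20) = -6.12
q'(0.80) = 11.78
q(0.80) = 0.70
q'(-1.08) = -0.97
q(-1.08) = -7.63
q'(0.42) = 8.54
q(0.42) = -3.17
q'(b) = b*sin(b) + 2*b + 6*sin(b) - cos(b) + 6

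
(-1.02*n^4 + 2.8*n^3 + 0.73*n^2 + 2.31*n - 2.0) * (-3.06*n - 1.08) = 3.1212*n^5 - 7.4664*n^4 - 5.2578*n^3 - 7.857*n^2 + 3.6252*n + 2.16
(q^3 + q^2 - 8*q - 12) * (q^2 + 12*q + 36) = q^5 + 13*q^4 + 40*q^3 - 72*q^2 - 432*q - 432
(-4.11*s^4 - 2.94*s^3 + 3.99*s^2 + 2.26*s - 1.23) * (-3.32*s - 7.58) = 13.6452*s^5 + 40.9146*s^4 + 9.0384*s^3 - 37.7474*s^2 - 13.0472*s + 9.3234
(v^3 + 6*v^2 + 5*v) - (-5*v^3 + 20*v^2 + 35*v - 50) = 6*v^3 - 14*v^2 - 30*v + 50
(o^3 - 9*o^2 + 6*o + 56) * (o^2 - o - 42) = o^5 - 10*o^4 - 27*o^3 + 428*o^2 - 308*o - 2352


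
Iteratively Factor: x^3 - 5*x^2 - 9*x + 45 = (x + 3)*(x^2 - 8*x + 15) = (x - 3)*(x + 3)*(x - 5)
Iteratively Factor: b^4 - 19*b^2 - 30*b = (b - 5)*(b^3 + 5*b^2 + 6*b) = (b - 5)*(b + 3)*(b^2 + 2*b) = b*(b - 5)*(b + 3)*(b + 2)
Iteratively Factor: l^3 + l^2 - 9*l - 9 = (l - 3)*(l^2 + 4*l + 3) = (l - 3)*(l + 1)*(l + 3)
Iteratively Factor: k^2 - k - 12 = (k + 3)*(k - 4)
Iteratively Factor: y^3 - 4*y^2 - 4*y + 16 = (y - 4)*(y^2 - 4) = (y - 4)*(y + 2)*(y - 2)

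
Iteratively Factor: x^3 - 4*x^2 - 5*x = (x - 5)*(x^2 + x) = (x - 5)*(x + 1)*(x)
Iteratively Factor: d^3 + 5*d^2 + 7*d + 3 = (d + 1)*(d^2 + 4*d + 3) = (d + 1)*(d + 3)*(d + 1)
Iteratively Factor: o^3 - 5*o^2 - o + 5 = (o + 1)*(o^2 - 6*o + 5) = (o - 1)*(o + 1)*(o - 5)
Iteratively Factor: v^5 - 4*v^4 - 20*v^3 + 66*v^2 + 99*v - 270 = (v + 3)*(v^4 - 7*v^3 + v^2 + 63*v - 90) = (v - 5)*(v + 3)*(v^3 - 2*v^2 - 9*v + 18) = (v - 5)*(v + 3)^2*(v^2 - 5*v + 6) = (v - 5)*(v - 3)*(v + 3)^2*(v - 2)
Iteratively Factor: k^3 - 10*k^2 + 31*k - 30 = (k - 3)*(k^2 - 7*k + 10) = (k - 3)*(k - 2)*(k - 5)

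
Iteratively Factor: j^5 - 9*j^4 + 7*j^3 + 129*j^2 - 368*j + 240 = (j - 5)*(j^4 - 4*j^3 - 13*j^2 + 64*j - 48) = (j - 5)*(j - 1)*(j^3 - 3*j^2 - 16*j + 48) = (j - 5)*(j - 4)*(j - 1)*(j^2 + j - 12) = (j - 5)*(j - 4)*(j - 3)*(j - 1)*(j + 4)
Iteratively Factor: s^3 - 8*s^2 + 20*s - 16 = (s - 2)*(s^2 - 6*s + 8) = (s - 2)^2*(s - 4)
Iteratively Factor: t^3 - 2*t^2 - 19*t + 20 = (t + 4)*(t^2 - 6*t + 5) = (t - 1)*(t + 4)*(t - 5)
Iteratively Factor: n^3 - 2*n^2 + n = (n - 1)*(n^2 - n) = (n - 1)^2*(n)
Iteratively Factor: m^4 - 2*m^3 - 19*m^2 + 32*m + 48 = (m - 3)*(m^3 + m^2 - 16*m - 16) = (m - 4)*(m - 3)*(m^2 + 5*m + 4) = (m - 4)*(m - 3)*(m + 1)*(m + 4)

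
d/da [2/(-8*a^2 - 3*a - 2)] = 2*(16*a + 3)/(8*a^2 + 3*a + 2)^2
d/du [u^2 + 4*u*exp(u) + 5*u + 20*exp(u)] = 4*u*exp(u) + 2*u + 24*exp(u) + 5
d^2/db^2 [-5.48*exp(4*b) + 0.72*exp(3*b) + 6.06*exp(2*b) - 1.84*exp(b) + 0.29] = (-87.68*exp(3*b) + 6.48*exp(2*b) + 24.24*exp(b) - 1.84)*exp(b)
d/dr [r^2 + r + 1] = 2*r + 1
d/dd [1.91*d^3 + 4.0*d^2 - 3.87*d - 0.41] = 5.73*d^2 + 8.0*d - 3.87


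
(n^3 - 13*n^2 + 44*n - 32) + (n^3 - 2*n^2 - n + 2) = 2*n^3 - 15*n^2 + 43*n - 30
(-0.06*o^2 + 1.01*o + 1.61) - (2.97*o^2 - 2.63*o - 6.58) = -3.03*o^2 + 3.64*o + 8.19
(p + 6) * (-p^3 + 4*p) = -p^4 - 6*p^3 + 4*p^2 + 24*p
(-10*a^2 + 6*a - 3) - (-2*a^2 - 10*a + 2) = -8*a^2 + 16*a - 5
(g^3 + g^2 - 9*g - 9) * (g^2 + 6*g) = g^5 + 7*g^4 - 3*g^3 - 63*g^2 - 54*g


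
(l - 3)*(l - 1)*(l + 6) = l^3 + 2*l^2 - 21*l + 18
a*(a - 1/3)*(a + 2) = a^3 + 5*a^2/3 - 2*a/3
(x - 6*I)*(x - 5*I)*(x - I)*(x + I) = x^4 - 11*I*x^3 - 29*x^2 - 11*I*x - 30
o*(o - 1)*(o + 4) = o^3 + 3*o^2 - 4*o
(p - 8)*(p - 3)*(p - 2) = p^3 - 13*p^2 + 46*p - 48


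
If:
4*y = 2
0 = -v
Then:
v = 0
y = 1/2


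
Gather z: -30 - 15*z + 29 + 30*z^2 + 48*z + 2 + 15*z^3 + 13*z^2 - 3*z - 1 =15*z^3 + 43*z^2 + 30*z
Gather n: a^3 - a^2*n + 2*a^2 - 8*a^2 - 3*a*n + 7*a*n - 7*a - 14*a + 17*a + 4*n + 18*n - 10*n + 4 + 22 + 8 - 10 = a^3 - 6*a^2 - 4*a + n*(-a^2 + 4*a + 12) + 24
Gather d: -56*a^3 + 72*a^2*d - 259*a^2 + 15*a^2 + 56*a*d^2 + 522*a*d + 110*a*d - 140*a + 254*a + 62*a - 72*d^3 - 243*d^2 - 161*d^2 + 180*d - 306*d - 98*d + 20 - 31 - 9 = -56*a^3 - 244*a^2 + 176*a - 72*d^3 + d^2*(56*a - 404) + d*(72*a^2 + 632*a - 224) - 20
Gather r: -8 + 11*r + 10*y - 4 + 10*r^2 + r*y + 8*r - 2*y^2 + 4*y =10*r^2 + r*(y + 19) - 2*y^2 + 14*y - 12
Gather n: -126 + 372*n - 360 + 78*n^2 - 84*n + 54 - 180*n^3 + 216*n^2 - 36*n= -180*n^3 + 294*n^2 + 252*n - 432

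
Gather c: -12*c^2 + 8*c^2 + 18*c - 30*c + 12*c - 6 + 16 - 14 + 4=-4*c^2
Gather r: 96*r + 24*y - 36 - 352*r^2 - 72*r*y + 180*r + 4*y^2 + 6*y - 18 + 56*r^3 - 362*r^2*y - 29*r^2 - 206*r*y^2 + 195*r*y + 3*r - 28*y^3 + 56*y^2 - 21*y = 56*r^3 + r^2*(-362*y - 381) + r*(-206*y^2 + 123*y + 279) - 28*y^3 + 60*y^2 + 9*y - 54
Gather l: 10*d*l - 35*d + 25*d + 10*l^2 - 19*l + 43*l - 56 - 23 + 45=-10*d + 10*l^2 + l*(10*d + 24) - 34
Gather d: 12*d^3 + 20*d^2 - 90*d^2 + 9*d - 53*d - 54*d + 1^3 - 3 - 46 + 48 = 12*d^3 - 70*d^2 - 98*d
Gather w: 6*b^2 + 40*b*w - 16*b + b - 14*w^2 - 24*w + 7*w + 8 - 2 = 6*b^2 - 15*b - 14*w^2 + w*(40*b - 17) + 6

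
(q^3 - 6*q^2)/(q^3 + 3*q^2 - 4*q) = q*(q - 6)/(q^2 + 3*q - 4)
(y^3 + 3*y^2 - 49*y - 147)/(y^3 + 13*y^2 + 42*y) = (y^2 - 4*y - 21)/(y*(y + 6))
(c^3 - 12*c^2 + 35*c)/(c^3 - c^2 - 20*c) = (c - 7)/(c + 4)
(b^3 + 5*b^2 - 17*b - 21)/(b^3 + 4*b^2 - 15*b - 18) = (b + 7)/(b + 6)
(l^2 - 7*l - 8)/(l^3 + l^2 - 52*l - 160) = (l + 1)/(l^2 + 9*l + 20)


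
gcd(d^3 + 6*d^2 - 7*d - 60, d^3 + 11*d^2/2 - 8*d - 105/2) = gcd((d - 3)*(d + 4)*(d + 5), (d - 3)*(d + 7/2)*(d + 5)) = d^2 + 2*d - 15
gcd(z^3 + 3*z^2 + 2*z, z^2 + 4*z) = z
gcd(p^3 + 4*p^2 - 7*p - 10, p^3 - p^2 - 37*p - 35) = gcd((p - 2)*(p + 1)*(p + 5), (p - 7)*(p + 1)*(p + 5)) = p^2 + 6*p + 5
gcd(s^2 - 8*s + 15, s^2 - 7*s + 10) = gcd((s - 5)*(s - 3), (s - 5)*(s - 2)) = s - 5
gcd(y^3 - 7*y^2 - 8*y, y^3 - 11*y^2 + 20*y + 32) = y^2 - 7*y - 8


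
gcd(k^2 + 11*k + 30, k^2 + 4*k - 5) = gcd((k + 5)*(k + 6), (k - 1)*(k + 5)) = k + 5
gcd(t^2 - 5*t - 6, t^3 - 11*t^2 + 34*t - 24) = t - 6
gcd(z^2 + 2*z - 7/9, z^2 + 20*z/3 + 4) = 1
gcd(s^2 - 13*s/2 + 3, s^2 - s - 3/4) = 1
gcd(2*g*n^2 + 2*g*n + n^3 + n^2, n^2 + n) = n^2 + n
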